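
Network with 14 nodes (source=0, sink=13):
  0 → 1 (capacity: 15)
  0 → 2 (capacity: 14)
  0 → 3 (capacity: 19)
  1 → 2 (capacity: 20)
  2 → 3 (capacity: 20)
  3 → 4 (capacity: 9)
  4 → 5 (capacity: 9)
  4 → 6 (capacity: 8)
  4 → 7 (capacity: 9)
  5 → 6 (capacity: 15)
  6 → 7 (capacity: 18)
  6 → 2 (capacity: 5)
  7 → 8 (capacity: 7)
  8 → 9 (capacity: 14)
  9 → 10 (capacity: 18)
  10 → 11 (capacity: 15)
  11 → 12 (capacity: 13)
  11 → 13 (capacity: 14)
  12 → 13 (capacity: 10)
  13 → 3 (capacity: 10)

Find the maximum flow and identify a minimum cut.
Max flow = 7, Min cut edges: (7,8)

Maximum flow: 7
Minimum cut: (7,8)
Partition: S = [0, 1, 2, 3, 4, 5, 6, 7], T = [8, 9, 10, 11, 12, 13]

Max-flow min-cut theorem verified: both equal 7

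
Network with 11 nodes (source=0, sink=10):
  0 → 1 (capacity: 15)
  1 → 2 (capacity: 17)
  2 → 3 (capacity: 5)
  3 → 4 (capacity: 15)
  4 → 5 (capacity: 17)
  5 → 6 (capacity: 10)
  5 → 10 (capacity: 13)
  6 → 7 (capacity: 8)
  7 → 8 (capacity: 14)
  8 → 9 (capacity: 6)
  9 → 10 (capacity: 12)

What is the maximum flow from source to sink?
Maximum flow = 5

Max flow: 5

Flow assignment:
  0 → 1: 5/15
  1 → 2: 5/17
  2 → 3: 5/5
  3 → 4: 5/15
  4 → 5: 5/17
  5 → 10: 5/13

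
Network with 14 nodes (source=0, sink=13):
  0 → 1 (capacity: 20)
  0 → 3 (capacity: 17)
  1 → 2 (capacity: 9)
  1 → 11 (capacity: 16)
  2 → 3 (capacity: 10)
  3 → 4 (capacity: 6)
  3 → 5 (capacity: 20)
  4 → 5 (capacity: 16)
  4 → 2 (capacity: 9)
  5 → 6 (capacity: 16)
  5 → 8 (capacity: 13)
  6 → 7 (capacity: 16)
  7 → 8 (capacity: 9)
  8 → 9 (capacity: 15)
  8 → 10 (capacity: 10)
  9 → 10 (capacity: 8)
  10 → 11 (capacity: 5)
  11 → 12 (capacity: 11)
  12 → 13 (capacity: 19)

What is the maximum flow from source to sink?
Maximum flow = 11

Max flow: 11

Flow assignment:
  0 → 1: 10/20
  0 → 3: 1/17
  1 → 2: 4/9
  1 → 11: 6/16
  2 → 3: 4/10
  3 → 4: 1/6
  3 → 5: 4/20
  4 → 5: 1/16
  5 → 6: 5/16
  6 → 7: 5/16
  7 → 8: 5/9
  8 → 9: 5/15
  9 → 10: 5/8
  10 → 11: 5/5
  11 → 12: 11/11
  12 → 13: 11/19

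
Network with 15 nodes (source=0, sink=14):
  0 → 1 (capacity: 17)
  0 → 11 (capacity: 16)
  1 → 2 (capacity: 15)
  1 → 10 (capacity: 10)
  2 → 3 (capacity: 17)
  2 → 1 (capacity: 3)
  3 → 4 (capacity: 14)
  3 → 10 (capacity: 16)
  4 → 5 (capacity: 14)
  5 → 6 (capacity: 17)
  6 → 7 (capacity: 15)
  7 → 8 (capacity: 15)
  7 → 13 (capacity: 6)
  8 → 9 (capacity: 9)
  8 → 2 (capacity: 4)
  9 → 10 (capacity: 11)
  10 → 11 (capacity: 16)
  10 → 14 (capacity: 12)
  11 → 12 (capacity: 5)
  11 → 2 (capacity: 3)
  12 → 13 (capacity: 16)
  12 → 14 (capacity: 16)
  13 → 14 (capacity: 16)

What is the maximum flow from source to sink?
Maximum flow = 23

Max flow: 23

Flow assignment:
  0 → 1: 15/17
  0 → 11: 8/16
  1 → 2: 5/15
  1 → 10: 10/10
  2 → 3: 8/17
  3 → 4: 6/14
  3 → 10: 2/16
  4 → 5: 6/14
  5 → 6: 6/17
  6 → 7: 6/15
  7 → 13: 6/6
  10 → 14: 12/12
  11 → 12: 5/5
  11 → 2: 3/3
  12 → 14: 5/16
  13 → 14: 6/16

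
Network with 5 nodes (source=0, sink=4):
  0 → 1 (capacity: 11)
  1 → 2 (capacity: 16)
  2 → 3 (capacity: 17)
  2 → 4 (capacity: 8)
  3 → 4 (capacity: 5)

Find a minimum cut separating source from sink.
Min cut value = 11, edges: (0,1)

Min cut value: 11
Partition: S = [0], T = [1, 2, 3, 4]
Cut edges: (0,1)

By max-flow min-cut theorem, max flow = min cut = 11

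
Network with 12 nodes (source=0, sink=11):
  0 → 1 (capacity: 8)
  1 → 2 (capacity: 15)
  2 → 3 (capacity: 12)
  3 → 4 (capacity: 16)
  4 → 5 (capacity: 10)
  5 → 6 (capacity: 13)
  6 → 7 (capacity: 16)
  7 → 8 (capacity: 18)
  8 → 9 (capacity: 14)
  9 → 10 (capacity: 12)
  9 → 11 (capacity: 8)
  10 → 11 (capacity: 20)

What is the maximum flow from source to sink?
Maximum flow = 8

Max flow: 8

Flow assignment:
  0 → 1: 8/8
  1 → 2: 8/15
  2 → 3: 8/12
  3 → 4: 8/16
  4 → 5: 8/10
  5 → 6: 8/13
  6 → 7: 8/16
  7 → 8: 8/18
  8 → 9: 8/14
  9 → 11: 8/8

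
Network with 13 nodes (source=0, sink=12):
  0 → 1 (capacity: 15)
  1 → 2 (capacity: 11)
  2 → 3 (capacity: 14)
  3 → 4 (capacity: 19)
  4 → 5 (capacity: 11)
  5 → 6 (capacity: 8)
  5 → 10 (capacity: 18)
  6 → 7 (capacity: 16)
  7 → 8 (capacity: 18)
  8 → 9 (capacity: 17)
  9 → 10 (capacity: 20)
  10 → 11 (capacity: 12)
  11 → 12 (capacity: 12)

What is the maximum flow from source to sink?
Maximum flow = 11

Max flow: 11

Flow assignment:
  0 → 1: 11/15
  1 → 2: 11/11
  2 → 3: 11/14
  3 → 4: 11/19
  4 → 5: 11/11
  5 → 10: 11/18
  10 → 11: 11/12
  11 → 12: 11/12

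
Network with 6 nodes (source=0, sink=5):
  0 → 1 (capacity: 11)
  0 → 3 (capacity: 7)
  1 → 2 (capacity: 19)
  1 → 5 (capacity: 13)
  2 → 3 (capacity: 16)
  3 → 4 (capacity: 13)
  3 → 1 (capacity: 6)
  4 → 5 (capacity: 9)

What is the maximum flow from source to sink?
Maximum flow = 18

Max flow: 18

Flow assignment:
  0 → 1: 11/11
  0 → 3: 7/7
  1 → 5: 11/13
  3 → 4: 7/13
  4 → 5: 7/9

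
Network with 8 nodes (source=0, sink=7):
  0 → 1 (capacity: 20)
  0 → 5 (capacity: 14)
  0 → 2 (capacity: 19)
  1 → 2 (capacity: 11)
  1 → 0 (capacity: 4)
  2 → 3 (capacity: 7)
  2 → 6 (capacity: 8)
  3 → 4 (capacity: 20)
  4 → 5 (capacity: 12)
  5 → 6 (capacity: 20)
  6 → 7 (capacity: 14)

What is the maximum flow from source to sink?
Maximum flow = 14

Max flow: 14

Flow assignment:
  0 → 1: 7/20
  0 → 5: 7/14
  1 → 2: 7/11
  2 → 3: 7/7
  3 → 4: 7/20
  4 → 5: 7/12
  5 → 6: 14/20
  6 → 7: 14/14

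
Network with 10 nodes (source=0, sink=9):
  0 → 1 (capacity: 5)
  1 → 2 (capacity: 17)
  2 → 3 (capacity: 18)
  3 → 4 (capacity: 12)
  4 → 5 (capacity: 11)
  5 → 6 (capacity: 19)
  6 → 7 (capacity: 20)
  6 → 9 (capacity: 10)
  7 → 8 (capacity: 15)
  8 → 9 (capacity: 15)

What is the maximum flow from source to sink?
Maximum flow = 5

Max flow: 5

Flow assignment:
  0 → 1: 5/5
  1 → 2: 5/17
  2 → 3: 5/18
  3 → 4: 5/12
  4 → 5: 5/11
  5 → 6: 5/19
  6 → 9: 5/10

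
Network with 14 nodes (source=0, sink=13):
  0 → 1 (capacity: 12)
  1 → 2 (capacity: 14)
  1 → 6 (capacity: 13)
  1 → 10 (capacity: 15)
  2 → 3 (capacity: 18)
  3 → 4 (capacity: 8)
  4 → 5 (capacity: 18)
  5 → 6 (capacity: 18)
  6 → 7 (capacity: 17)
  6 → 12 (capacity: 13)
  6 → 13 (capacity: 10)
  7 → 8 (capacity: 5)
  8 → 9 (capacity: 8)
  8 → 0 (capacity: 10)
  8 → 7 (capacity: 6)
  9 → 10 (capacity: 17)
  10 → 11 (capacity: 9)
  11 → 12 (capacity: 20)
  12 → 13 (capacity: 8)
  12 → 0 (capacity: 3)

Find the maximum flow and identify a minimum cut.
Max flow = 12, Min cut edges: (0,1)

Maximum flow: 12
Minimum cut: (0,1)
Partition: S = [0], T = [1, 2, 3, 4, 5, 6, 7, 8, 9, 10, 11, 12, 13]

Max-flow min-cut theorem verified: both equal 12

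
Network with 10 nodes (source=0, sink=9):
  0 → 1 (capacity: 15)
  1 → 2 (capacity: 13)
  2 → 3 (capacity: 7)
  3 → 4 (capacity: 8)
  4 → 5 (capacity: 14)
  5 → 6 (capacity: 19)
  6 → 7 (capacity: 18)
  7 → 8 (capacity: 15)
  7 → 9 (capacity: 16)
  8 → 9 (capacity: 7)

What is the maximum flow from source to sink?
Maximum flow = 7

Max flow: 7

Flow assignment:
  0 → 1: 7/15
  1 → 2: 7/13
  2 → 3: 7/7
  3 → 4: 7/8
  4 → 5: 7/14
  5 → 6: 7/19
  6 → 7: 7/18
  7 → 9: 7/16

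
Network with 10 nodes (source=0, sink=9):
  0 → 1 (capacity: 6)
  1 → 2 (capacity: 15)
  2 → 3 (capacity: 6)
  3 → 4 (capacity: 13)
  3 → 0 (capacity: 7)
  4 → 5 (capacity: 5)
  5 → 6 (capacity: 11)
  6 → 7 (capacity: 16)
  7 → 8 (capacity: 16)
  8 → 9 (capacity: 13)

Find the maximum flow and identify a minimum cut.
Max flow = 5, Min cut edges: (4,5)

Maximum flow: 5
Minimum cut: (4,5)
Partition: S = [0, 1, 2, 3, 4], T = [5, 6, 7, 8, 9]

Max-flow min-cut theorem verified: both equal 5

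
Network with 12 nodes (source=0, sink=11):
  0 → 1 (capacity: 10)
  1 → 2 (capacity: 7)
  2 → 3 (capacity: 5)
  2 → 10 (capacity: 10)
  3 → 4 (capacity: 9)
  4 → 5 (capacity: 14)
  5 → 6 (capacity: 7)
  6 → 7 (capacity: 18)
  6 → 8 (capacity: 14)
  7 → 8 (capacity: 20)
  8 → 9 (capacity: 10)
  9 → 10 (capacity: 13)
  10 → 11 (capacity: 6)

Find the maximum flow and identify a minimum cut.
Max flow = 6, Min cut edges: (10,11)

Maximum flow: 6
Minimum cut: (10,11)
Partition: S = [0, 1, 2, 3, 4, 5, 6, 7, 8, 9, 10], T = [11]

Max-flow min-cut theorem verified: both equal 6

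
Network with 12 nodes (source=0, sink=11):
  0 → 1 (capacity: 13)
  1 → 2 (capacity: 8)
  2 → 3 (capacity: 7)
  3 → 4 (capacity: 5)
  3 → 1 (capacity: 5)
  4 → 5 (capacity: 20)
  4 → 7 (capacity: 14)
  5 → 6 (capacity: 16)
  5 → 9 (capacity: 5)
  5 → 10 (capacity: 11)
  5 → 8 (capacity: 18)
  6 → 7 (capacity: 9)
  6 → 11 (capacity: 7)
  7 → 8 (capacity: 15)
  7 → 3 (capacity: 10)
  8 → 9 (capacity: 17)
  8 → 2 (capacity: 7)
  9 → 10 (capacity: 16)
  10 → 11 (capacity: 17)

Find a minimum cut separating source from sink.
Min cut value = 5, edges: (3,4)

Min cut value: 5
Partition: S = [0, 1, 2, 3], T = [4, 5, 6, 7, 8, 9, 10, 11]
Cut edges: (3,4)

By max-flow min-cut theorem, max flow = min cut = 5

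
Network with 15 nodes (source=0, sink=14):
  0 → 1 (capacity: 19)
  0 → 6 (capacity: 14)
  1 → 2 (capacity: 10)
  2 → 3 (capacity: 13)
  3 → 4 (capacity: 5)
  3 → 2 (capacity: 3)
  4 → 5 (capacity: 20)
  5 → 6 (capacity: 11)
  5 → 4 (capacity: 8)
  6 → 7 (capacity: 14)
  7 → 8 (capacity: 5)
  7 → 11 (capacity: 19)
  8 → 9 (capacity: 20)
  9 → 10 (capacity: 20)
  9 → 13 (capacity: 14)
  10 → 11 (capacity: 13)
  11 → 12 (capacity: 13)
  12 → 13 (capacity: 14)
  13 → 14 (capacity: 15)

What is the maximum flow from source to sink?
Maximum flow = 14

Max flow: 14

Flow assignment:
  0 → 1: 5/19
  0 → 6: 9/14
  1 → 2: 5/10
  2 → 3: 5/13
  3 → 4: 5/5
  4 → 5: 5/20
  5 → 6: 5/11
  6 → 7: 14/14
  7 → 8: 5/5
  7 → 11: 9/19
  8 → 9: 5/20
  9 → 13: 5/14
  11 → 12: 9/13
  12 → 13: 9/14
  13 → 14: 14/15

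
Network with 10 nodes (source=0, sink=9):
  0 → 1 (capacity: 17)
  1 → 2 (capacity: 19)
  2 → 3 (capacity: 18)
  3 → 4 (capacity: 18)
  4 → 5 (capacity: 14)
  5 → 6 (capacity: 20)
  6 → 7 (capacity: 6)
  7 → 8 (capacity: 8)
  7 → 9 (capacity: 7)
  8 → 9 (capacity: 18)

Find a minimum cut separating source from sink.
Min cut value = 6, edges: (6,7)

Min cut value: 6
Partition: S = [0, 1, 2, 3, 4, 5, 6], T = [7, 8, 9]
Cut edges: (6,7)

By max-flow min-cut theorem, max flow = min cut = 6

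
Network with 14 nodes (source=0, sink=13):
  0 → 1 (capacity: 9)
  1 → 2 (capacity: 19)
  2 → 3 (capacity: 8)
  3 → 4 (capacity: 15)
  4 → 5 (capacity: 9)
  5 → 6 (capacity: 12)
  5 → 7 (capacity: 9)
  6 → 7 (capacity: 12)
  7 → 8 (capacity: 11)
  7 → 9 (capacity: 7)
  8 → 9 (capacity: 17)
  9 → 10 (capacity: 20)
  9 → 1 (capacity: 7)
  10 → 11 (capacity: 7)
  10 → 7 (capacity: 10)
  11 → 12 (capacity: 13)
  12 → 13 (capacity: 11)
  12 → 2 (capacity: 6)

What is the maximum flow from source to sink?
Maximum flow = 7

Max flow: 7

Flow assignment:
  0 → 1: 7/9
  1 → 2: 8/19
  2 → 3: 8/8
  3 → 4: 8/15
  4 → 5: 8/9
  5 → 7: 8/9
  7 → 8: 1/11
  7 → 9: 7/7
  8 → 9: 1/17
  9 → 10: 7/20
  9 → 1: 1/7
  10 → 11: 7/7
  11 → 12: 7/13
  12 → 13: 7/11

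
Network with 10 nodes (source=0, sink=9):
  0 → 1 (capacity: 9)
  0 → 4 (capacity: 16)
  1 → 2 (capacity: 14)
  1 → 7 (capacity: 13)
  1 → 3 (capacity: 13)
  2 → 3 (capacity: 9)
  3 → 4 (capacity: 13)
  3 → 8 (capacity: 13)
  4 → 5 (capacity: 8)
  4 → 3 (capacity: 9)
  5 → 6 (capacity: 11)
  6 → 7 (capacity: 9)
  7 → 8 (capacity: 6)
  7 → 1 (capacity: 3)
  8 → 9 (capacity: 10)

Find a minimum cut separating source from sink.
Min cut value = 10, edges: (8,9)

Min cut value: 10
Partition: S = [0, 1, 2, 3, 4, 5, 6, 7, 8], T = [9]
Cut edges: (8,9)

By max-flow min-cut theorem, max flow = min cut = 10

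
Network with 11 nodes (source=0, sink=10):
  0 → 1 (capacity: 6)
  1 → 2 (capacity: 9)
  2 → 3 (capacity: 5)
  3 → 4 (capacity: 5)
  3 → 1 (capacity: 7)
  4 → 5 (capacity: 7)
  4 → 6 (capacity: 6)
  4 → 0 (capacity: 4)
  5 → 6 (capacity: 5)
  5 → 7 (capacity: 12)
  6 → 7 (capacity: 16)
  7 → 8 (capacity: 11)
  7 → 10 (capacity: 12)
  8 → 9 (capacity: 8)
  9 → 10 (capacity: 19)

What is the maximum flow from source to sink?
Maximum flow = 5

Max flow: 5

Flow assignment:
  0 → 1: 5/6
  1 → 2: 5/9
  2 → 3: 5/5
  3 → 4: 5/5
  4 → 5: 5/7
  5 → 7: 5/12
  7 → 10: 5/12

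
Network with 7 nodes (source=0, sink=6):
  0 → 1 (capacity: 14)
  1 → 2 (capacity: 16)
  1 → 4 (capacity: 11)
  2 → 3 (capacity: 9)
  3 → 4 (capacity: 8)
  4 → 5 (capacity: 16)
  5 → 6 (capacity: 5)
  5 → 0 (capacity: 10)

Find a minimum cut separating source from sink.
Min cut value = 5, edges: (5,6)

Min cut value: 5
Partition: S = [0, 1, 2, 3, 4, 5], T = [6]
Cut edges: (5,6)

By max-flow min-cut theorem, max flow = min cut = 5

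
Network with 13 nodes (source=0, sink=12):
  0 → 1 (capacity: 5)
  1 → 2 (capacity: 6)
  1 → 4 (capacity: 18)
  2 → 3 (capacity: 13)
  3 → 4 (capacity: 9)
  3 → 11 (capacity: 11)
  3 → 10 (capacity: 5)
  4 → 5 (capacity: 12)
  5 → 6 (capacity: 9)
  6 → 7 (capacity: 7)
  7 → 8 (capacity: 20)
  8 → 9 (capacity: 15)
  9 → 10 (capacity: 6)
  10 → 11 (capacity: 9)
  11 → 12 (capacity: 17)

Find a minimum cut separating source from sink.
Min cut value = 5, edges: (0,1)

Min cut value: 5
Partition: S = [0], T = [1, 2, 3, 4, 5, 6, 7, 8, 9, 10, 11, 12]
Cut edges: (0,1)

By max-flow min-cut theorem, max flow = min cut = 5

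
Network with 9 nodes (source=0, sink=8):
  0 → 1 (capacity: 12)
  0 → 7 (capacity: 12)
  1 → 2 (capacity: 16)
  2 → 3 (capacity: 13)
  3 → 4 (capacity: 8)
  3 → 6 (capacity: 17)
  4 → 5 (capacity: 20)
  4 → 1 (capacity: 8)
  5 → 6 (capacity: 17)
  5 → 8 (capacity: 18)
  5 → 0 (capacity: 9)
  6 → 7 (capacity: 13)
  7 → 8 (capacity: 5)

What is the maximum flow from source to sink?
Maximum flow = 13

Max flow: 13

Flow assignment:
  0 → 1: 8/12
  0 → 7: 5/12
  1 → 2: 8/16
  2 → 3: 8/13
  3 → 4: 8/8
  4 → 5: 8/20
  5 → 8: 8/18
  7 → 8: 5/5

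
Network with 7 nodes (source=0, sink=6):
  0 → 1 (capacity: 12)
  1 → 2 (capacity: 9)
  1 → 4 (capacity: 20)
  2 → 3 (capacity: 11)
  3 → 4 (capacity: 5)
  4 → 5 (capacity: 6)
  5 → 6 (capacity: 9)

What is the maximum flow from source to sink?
Maximum flow = 6

Max flow: 6

Flow assignment:
  0 → 1: 6/12
  1 → 4: 6/20
  4 → 5: 6/6
  5 → 6: 6/9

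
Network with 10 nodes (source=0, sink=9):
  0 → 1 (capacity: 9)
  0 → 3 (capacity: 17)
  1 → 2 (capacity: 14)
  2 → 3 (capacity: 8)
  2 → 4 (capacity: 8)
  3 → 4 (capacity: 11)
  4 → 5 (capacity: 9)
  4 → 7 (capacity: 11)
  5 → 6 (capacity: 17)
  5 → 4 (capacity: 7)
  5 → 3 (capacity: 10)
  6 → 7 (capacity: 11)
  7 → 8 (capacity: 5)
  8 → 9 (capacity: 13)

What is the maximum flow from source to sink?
Maximum flow = 5

Max flow: 5

Flow assignment:
  0 → 1: 5/9
  1 → 2: 5/14
  2 → 4: 5/8
  3 → 4: 8/11
  4 → 5: 8/9
  4 → 7: 5/11
  5 → 3: 8/10
  7 → 8: 5/5
  8 → 9: 5/13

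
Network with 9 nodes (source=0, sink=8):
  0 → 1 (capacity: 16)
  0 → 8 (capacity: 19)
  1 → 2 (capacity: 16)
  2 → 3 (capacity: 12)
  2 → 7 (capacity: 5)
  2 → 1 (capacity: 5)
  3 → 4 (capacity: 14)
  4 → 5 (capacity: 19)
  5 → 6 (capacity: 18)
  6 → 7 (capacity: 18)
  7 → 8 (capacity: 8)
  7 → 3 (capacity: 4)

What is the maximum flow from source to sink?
Maximum flow = 27

Max flow: 27

Flow assignment:
  0 → 1: 8/16
  0 → 8: 19/19
  1 → 2: 8/16
  2 → 3: 8/12
  3 → 4: 11/14
  4 → 5: 11/19
  5 → 6: 11/18
  6 → 7: 11/18
  7 → 8: 8/8
  7 → 3: 3/4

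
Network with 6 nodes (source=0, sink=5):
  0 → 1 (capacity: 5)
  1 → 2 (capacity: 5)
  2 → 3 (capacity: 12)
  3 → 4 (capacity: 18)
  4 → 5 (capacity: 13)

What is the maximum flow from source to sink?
Maximum flow = 5

Max flow: 5

Flow assignment:
  0 → 1: 5/5
  1 → 2: 5/5
  2 → 3: 5/12
  3 → 4: 5/18
  4 → 5: 5/13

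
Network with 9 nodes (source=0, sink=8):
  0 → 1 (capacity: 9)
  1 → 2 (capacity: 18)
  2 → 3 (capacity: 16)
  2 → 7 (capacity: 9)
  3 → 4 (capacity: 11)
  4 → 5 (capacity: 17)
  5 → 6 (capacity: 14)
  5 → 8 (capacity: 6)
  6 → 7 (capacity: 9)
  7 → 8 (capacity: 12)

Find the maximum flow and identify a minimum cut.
Max flow = 9, Min cut edges: (0,1)

Maximum flow: 9
Minimum cut: (0,1)
Partition: S = [0], T = [1, 2, 3, 4, 5, 6, 7, 8]

Max-flow min-cut theorem verified: both equal 9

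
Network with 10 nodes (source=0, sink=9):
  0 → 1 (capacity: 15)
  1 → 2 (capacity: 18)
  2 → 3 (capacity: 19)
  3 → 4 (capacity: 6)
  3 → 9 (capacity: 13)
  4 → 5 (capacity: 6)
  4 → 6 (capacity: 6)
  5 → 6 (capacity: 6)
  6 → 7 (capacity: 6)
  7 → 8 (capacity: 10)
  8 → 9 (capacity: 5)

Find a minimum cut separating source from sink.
Min cut value = 15, edges: (0,1)

Min cut value: 15
Partition: S = [0], T = [1, 2, 3, 4, 5, 6, 7, 8, 9]
Cut edges: (0,1)

By max-flow min-cut theorem, max flow = min cut = 15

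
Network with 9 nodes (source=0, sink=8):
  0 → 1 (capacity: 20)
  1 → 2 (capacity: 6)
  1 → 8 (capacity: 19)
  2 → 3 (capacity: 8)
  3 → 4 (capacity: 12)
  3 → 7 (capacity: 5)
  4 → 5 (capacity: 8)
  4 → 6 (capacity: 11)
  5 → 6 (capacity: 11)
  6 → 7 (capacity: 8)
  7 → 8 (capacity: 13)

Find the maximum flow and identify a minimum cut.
Max flow = 20, Min cut edges: (0,1)

Maximum flow: 20
Minimum cut: (0,1)
Partition: S = [0], T = [1, 2, 3, 4, 5, 6, 7, 8]

Max-flow min-cut theorem verified: both equal 20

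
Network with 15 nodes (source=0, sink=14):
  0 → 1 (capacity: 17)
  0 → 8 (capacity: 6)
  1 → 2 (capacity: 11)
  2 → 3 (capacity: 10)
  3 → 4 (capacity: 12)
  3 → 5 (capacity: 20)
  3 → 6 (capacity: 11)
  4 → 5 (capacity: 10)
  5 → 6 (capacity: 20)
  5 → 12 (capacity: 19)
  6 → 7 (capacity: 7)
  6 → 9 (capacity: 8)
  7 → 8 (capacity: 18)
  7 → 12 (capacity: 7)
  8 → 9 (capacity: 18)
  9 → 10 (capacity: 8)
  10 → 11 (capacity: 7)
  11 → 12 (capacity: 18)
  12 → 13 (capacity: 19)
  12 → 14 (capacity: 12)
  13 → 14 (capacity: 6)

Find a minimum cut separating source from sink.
Min cut value = 16, edges: (0,8), (2,3)

Min cut value: 16
Partition: S = [0, 1, 2], T = [3, 4, 5, 6, 7, 8, 9, 10, 11, 12, 13, 14]
Cut edges: (0,8), (2,3)

By max-flow min-cut theorem, max flow = min cut = 16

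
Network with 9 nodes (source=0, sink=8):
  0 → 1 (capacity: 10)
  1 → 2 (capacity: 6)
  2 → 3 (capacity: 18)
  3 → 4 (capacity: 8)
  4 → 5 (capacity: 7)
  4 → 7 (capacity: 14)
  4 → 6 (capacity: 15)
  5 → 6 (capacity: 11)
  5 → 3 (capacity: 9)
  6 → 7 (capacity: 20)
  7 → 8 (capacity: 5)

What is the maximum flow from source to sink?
Maximum flow = 5

Max flow: 5

Flow assignment:
  0 → 1: 5/10
  1 → 2: 5/6
  2 → 3: 5/18
  3 → 4: 5/8
  4 → 7: 5/14
  7 → 8: 5/5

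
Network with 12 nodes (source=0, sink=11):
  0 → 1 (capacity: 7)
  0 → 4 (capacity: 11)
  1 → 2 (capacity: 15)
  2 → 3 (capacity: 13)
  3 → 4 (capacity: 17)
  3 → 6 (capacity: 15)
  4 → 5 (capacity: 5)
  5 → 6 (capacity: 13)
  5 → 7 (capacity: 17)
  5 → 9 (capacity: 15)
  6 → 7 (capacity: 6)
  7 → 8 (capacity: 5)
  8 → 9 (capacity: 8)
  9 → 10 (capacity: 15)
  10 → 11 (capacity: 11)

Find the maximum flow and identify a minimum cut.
Max flow = 10, Min cut edges: (4,5), (7,8)

Maximum flow: 10
Minimum cut: (4,5), (7,8)
Partition: S = [0, 1, 2, 3, 4, 6, 7], T = [5, 8, 9, 10, 11]

Max-flow min-cut theorem verified: both equal 10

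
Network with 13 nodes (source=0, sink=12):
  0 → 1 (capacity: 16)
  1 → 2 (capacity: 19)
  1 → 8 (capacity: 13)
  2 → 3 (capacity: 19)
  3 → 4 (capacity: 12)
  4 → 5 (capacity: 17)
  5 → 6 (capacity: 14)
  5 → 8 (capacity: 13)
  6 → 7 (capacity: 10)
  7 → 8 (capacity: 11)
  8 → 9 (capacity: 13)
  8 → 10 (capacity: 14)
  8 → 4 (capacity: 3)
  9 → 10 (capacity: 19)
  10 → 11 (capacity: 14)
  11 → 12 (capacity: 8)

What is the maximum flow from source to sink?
Maximum flow = 8

Max flow: 8

Flow assignment:
  0 → 1: 8/16
  1 → 2: 3/19
  1 → 8: 5/13
  2 → 3: 3/19
  3 → 4: 3/12
  4 → 5: 3/17
  5 → 8: 3/13
  8 → 10: 8/14
  10 → 11: 8/14
  11 → 12: 8/8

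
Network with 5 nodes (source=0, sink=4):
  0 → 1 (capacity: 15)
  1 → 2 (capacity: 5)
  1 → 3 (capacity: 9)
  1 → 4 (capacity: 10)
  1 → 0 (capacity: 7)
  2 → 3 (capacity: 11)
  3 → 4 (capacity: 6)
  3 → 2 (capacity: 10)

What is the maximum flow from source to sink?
Maximum flow = 15

Max flow: 15

Flow assignment:
  0 → 1: 15/15
  1 → 3: 5/9
  1 → 4: 10/10
  3 → 4: 5/6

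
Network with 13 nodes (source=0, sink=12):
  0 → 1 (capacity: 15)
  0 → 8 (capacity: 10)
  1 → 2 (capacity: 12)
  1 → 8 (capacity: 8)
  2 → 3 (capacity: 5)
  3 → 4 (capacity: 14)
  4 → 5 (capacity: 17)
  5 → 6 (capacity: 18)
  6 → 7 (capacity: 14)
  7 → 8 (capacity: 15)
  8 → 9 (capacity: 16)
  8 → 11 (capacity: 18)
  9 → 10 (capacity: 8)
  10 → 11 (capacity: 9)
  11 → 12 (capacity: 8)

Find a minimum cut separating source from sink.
Min cut value = 8, edges: (11,12)

Min cut value: 8
Partition: S = [0, 1, 2, 3, 4, 5, 6, 7, 8, 9, 10, 11], T = [12]
Cut edges: (11,12)

By max-flow min-cut theorem, max flow = min cut = 8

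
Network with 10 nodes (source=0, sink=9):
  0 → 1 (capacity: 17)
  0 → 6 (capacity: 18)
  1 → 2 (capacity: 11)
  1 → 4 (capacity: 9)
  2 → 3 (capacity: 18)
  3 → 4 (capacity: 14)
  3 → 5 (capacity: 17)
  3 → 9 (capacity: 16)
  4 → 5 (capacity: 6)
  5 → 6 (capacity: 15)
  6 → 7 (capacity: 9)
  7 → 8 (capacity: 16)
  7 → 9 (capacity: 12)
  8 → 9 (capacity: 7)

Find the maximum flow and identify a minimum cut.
Max flow = 20, Min cut edges: (1,2), (6,7)

Maximum flow: 20
Minimum cut: (1,2), (6,7)
Partition: S = [0, 1, 4, 5, 6], T = [2, 3, 7, 8, 9]

Max-flow min-cut theorem verified: both equal 20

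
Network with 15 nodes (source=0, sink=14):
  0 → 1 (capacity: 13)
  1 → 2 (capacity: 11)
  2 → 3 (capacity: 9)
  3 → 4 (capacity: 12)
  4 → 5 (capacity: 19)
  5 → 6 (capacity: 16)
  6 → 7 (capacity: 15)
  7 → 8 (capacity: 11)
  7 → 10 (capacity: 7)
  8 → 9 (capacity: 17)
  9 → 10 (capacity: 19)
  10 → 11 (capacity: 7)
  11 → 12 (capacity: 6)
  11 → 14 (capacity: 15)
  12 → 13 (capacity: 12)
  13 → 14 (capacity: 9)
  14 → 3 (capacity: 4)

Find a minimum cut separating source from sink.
Min cut value = 7, edges: (10,11)

Min cut value: 7
Partition: S = [0, 1, 2, 3, 4, 5, 6, 7, 8, 9, 10], T = [11, 12, 13, 14]
Cut edges: (10,11)

By max-flow min-cut theorem, max flow = min cut = 7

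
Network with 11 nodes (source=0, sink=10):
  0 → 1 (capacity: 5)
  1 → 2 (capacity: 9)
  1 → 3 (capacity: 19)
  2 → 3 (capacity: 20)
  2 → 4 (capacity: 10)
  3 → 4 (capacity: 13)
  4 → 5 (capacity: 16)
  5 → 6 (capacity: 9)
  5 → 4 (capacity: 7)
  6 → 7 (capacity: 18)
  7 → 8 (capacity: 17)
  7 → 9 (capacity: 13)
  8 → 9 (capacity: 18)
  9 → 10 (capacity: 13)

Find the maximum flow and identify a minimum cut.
Max flow = 5, Min cut edges: (0,1)

Maximum flow: 5
Minimum cut: (0,1)
Partition: S = [0], T = [1, 2, 3, 4, 5, 6, 7, 8, 9, 10]

Max-flow min-cut theorem verified: both equal 5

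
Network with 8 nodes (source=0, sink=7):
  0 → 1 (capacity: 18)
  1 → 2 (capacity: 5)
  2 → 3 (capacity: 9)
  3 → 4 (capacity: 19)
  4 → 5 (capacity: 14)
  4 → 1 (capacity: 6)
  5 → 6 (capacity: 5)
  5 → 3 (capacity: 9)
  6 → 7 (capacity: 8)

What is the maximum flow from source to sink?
Maximum flow = 5

Max flow: 5

Flow assignment:
  0 → 1: 5/18
  1 → 2: 5/5
  2 → 3: 5/9
  3 → 4: 5/19
  4 → 5: 5/14
  5 → 6: 5/5
  6 → 7: 5/8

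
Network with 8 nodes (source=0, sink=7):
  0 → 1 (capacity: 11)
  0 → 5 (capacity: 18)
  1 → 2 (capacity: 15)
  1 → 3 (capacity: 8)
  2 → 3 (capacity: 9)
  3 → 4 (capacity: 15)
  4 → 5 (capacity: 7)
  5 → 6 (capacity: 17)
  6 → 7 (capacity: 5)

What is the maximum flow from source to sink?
Maximum flow = 5

Max flow: 5

Flow assignment:
  0 → 1: 5/11
  1 → 2: 3/15
  1 → 3: 2/8
  2 → 3: 3/9
  3 → 4: 5/15
  4 → 5: 5/7
  5 → 6: 5/17
  6 → 7: 5/5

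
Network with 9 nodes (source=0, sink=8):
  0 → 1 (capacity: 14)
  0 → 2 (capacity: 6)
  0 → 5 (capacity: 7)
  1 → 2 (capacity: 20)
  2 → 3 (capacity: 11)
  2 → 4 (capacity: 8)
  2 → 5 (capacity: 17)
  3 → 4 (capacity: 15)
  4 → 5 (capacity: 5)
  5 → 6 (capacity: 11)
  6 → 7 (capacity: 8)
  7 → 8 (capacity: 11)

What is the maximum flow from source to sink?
Maximum flow = 8

Max flow: 8

Flow assignment:
  0 → 1: 7/14
  0 → 5: 1/7
  1 → 2: 7/20
  2 → 4: 3/8
  2 → 5: 4/17
  4 → 5: 3/5
  5 → 6: 8/11
  6 → 7: 8/8
  7 → 8: 8/11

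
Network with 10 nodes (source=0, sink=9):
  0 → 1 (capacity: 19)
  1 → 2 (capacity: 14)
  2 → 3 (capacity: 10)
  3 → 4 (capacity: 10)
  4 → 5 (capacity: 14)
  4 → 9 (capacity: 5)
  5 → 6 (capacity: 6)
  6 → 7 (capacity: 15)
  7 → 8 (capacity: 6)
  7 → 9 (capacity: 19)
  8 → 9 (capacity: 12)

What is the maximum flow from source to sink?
Maximum flow = 10

Max flow: 10

Flow assignment:
  0 → 1: 10/19
  1 → 2: 10/14
  2 → 3: 10/10
  3 → 4: 10/10
  4 → 5: 5/14
  4 → 9: 5/5
  5 → 6: 5/6
  6 → 7: 5/15
  7 → 9: 5/19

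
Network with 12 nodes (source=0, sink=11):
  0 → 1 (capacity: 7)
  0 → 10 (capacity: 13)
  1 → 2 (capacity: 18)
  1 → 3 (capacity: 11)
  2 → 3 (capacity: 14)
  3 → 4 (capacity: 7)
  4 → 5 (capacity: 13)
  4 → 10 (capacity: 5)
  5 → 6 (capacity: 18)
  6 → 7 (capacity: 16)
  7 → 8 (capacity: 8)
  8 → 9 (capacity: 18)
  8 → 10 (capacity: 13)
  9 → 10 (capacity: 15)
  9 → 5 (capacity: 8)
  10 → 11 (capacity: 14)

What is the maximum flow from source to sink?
Maximum flow = 14

Max flow: 14

Flow assignment:
  0 → 1: 7/7
  0 → 10: 7/13
  1 → 3: 7/11
  3 → 4: 7/7
  4 → 5: 2/13
  4 → 10: 5/5
  5 → 6: 2/18
  6 → 7: 2/16
  7 → 8: 2/8
  8 → 10: 2/13
  10 → 11: 14/14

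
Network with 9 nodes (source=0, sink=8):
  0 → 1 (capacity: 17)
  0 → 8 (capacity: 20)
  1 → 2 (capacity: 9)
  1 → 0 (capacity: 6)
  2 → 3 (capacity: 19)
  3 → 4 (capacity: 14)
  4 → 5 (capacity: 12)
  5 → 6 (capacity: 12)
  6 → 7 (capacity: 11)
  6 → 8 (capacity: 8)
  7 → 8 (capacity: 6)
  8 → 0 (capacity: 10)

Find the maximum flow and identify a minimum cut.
Max flow = 29, Min cut edges: (0,8), (1,2)

Maximum flow: 29
Minimum cut: (0,8), (1,2)
Partition: S = [0, 1], T = [2, 3, 4, 5, 6, 7, 8]

Max-flow min-cut theorem verified: both equal 29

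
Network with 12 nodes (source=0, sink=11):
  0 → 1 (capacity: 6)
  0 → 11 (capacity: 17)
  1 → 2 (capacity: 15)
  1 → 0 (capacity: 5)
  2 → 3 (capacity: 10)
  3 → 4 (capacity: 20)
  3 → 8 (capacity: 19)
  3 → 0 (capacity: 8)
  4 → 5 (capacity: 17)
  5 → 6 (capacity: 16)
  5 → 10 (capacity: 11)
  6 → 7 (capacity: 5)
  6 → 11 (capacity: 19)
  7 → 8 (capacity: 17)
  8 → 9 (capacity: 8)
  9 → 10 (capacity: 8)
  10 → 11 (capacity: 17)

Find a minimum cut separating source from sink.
Min cut value = 23, edges: (0,1), (0,11)

Min cut value: 23
Partition: S = [0], T = [1, 2, 3, 4, 5, 6, 7, 8, 9, 10, 11]
Cut edges: (0,1), (0,11)

By max-flow min-cut theorem, max flow = min cut = 23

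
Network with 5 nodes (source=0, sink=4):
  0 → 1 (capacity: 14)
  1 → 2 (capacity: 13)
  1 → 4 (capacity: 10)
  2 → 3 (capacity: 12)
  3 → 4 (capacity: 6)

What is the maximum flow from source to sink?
Maximum flow = 14

Max flow: 14

Flow assignment:
  0 → 1: 14/14
  1 → 2: 4/13
  1 → 4: 10/10
  2 → 3: 4/12
  3 → 4: 4/6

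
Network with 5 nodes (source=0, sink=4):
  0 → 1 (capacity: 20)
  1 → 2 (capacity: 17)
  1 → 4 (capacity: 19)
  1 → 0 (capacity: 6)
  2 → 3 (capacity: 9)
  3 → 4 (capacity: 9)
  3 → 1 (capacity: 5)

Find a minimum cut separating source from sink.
Min cut value = 20, edges: (0,1)

Min cut value: 20
Partition: S = [0], T = [1, 2, 3, 4]
Cut edges: (0,1)

By max-flow min-cut theorem, max flow = min cut = 20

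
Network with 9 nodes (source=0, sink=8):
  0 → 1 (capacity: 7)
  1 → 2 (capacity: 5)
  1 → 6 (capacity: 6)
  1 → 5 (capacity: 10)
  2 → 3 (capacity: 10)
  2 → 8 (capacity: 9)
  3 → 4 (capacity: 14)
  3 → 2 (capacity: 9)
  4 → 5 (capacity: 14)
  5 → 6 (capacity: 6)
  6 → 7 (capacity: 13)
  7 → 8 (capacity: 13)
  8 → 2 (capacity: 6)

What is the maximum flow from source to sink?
Maximum flow = 7

Max flow: 7

Flow assignment:
  0 → 1: 7/7
  1 → 2: 5/5
  1 → 6: 2/6
  2 → 8: 5/9
  6 → 7: 2/13
  7 → 8: 2/13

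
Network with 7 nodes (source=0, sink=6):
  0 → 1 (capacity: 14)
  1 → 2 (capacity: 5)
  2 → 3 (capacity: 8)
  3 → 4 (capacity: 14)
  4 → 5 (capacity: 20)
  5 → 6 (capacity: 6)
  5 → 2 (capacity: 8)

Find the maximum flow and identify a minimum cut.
Max flow = 5, Min cut edges: (1,2)

Maximum flow: 5
Minimum cut: (1,2)
Partition: S = [0, 1], T = [2, 3, 4, 5, 6]

Max-flow min-cut theorem verified: both equal 5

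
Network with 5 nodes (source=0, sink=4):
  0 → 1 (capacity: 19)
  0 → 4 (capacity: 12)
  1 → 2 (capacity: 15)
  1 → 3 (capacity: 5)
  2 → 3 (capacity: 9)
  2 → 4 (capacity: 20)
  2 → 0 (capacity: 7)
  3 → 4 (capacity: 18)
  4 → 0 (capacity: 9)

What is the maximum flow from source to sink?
Maximum flow = 31

Max flow: 31

Flow assignment:
  0 → 1: 19/19
  0 → 4: 12/12
  1 → 2: 15/15
  1 → 3: 4/5
  2 → 4: 15/20
  3 → 4: 4/18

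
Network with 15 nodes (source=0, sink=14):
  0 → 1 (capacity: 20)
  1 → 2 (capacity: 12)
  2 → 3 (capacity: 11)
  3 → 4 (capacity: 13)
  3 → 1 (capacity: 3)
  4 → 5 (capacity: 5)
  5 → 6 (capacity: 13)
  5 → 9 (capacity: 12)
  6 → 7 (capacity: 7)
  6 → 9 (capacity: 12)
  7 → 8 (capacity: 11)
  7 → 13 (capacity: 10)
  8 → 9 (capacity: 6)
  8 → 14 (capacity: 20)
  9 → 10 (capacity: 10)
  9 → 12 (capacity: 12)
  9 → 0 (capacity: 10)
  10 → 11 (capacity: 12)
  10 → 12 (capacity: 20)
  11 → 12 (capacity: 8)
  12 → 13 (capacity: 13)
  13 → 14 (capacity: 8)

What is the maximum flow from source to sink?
Maximum flow = 5

Max flow: 5

Flow assignment:
  0 → 1: 5/20
  1 → 2: 8/12
  2 → 3: 8/11
  3 → 4: 5/13
  3 → 1: 3/3
  4 → 5: 5/5
  5 → 6: 5/13
  6 → 7: 5/7
  7 → 8: 5/11
  8 → 14: 5/20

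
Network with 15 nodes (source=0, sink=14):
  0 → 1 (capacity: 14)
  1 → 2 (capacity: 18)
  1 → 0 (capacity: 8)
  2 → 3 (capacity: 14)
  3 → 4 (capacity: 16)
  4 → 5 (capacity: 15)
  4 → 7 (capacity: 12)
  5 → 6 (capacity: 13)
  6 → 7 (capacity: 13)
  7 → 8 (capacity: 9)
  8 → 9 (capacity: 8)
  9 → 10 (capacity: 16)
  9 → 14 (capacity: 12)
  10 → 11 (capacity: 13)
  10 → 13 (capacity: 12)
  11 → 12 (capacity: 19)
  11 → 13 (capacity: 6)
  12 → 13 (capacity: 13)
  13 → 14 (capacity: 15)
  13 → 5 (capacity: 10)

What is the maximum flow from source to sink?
Maximum flow = 8

Max flow: 8

Flow assignment:
  0 → 1: 8/14
  1 → 2: 8/18
  2 → 3: 8/14
  3 → 4: 8/16
  4 → 5: 2/15
  4 → 7: 6/12
  5 → 6: 2/13
  6 → 7: 2/13
  7 → 8: 8/9
  8 → 9: 8/8
  9 → 14: 8/12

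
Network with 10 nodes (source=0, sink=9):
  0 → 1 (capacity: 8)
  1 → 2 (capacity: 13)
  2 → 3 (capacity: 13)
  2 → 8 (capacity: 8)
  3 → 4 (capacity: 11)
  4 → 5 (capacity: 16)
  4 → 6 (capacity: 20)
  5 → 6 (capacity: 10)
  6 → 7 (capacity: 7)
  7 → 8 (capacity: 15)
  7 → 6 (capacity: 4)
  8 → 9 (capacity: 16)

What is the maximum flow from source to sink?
Maximum flow = 8

Max flow: 8

Flow assignment:
  0 → 1: 8/8
  1 → 2: 8/13
  2 → 8: 8/8
  8 → 9: 8/16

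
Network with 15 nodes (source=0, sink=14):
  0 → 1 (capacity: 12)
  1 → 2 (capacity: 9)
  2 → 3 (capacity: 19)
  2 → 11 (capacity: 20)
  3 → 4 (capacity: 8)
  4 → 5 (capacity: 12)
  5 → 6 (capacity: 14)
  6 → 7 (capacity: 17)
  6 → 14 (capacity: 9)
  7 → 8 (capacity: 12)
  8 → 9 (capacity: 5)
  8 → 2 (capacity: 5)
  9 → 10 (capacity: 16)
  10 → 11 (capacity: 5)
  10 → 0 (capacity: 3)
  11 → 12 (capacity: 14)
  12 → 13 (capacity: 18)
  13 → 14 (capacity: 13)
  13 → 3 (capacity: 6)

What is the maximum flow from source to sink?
Maximum flow = 9

Max flow: 9

Flow assignment:
  0 → 1: 9/12
  1 → 2: 9/9
  2 → 11: 9/20
  11 → 12: 9/14
  12 → 13: 9/18
  13 → 14: 9/13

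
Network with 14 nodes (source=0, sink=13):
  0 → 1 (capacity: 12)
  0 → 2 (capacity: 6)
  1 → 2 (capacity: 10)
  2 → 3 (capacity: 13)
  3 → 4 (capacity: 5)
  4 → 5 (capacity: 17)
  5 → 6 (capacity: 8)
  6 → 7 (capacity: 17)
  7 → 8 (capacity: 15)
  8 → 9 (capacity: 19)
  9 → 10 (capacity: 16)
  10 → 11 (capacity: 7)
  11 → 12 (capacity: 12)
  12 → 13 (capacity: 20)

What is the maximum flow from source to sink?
Maximum flow = 5

Max flow: 5

Flow assignment:
  0 → 1: 5/12
  1 → 2: 5/10
  2 → 3: 5/13
  3 → 4: 5/5
  4 → 5: 5/17
  5 → 6: 5/8
  6 → 7: 5/17
  7 → 8: 5/15
  8 → 9: 5/19
  9 → 10: 5/16
  10 → 11: 5/7
  11 → 12: 5/12
  12 → 13: 5/20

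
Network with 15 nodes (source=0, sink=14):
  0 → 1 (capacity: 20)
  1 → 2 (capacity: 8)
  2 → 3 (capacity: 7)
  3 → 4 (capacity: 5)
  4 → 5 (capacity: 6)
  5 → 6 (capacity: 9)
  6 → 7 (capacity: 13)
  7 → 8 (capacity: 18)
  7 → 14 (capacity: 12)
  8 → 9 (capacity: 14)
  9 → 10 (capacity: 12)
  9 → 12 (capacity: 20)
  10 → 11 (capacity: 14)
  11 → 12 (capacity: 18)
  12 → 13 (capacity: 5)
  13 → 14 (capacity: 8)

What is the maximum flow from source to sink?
Maximum flow = 5

Max flow: 5

Flow assignment:
  0 → 1: 5/20
  1 → 2: 5/8
  2 → 3: 5/7
  3 → 4: 5/5
  4 → 5: 5/6
  5 → 6: 5/9
  6 → 7: 5/13
  7 → 14: 5/12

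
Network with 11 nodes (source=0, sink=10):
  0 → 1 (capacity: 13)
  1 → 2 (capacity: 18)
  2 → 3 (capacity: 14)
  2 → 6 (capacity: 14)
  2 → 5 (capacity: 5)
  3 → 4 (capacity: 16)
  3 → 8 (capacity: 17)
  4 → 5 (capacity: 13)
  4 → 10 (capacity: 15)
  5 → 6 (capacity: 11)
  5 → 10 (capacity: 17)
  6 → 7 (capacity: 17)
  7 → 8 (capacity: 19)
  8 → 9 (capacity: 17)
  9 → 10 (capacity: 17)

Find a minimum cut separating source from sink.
Min cut value = 13, edges: (0,1)

Min cut value: 13
Partition: S = [0], T = [1, 2, 3, 4, 5, 6, 7, 8, 9, 10]
Cut edges: (0,1)

By max-flow min-cut theorem, max flow = min cut = 13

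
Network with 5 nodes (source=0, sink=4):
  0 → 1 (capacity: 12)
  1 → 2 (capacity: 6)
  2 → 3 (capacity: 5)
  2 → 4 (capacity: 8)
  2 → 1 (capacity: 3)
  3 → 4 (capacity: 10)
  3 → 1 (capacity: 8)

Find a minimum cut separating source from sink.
Min cut value = 6, edges: (1,2)

Min cut value: 6
Partition: S = [0, 1], T = [2, 3, 4]
Cut edges: (1,2)

By max-flow min-cut theorem, max flow = min cut = 6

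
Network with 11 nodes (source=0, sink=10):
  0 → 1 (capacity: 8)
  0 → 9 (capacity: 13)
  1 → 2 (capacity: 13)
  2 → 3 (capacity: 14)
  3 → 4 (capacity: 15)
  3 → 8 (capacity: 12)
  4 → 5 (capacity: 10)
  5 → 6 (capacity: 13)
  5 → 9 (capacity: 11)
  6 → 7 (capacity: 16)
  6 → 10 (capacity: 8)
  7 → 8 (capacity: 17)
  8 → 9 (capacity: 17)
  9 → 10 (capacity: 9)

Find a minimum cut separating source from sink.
Min cut value = 17, edges: (6,10), (9,10)

Min cut value: 17
Partition: S = [0, 1, 2, 3, 4, 5, 6, 7, 8, 9], T = [10]
Cut edges: (6,10), (9,10)

By max-flow min-cut theorem, max flow = min cut = 17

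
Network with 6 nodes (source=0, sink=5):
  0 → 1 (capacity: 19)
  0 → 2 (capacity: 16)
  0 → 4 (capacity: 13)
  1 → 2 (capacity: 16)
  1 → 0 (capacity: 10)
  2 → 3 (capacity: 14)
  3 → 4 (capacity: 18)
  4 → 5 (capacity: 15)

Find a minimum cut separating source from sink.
Min cut value = 15, edges: (4,5)

Min cut value: 15
Partition: S = [0, 1, 2, 3, 4], T = [5]
Cut edges: (4,5)

By max-flow min-cut theorem, max flow = min cut = 15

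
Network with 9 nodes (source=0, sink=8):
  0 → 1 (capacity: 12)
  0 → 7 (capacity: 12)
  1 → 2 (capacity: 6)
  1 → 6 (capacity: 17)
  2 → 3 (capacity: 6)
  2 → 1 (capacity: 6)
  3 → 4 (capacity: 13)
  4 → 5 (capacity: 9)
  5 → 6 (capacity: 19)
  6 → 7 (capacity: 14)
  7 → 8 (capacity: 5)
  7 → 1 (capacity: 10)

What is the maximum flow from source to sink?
Maximum flow = 5

Max flow: 5

Flow assignment:
  0 → 1: 5/12
  1 → 6: 12/17
  6 → 7: 12/14
  7 → 8: 5/5
  7 → 1: 7/10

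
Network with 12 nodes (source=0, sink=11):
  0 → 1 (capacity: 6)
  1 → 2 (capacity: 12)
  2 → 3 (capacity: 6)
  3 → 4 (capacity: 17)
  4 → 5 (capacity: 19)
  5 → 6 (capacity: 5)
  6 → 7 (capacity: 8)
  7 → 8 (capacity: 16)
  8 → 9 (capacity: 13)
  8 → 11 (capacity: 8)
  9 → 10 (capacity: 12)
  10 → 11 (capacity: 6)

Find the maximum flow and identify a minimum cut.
Max flow = 5, Min cut edges: (5,6)

Maximum flow: 5
Minimum cut: (5,6)
Partition: S = [0, 1, 2, 3, 4, 5], T = [6, 7, 8, 9, 10, 11]

Max-flow min-cut theorem verified: both equal 5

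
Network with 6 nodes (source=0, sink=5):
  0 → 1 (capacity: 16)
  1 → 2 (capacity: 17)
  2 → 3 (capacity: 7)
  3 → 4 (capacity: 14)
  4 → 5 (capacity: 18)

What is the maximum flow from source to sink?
Maximum flow = 7

Max flow: 7

Flow assignment:
  0 → 1: 7/16
  1 → 2: 7/17
  2 → 3: 7/7
  3 → 4: 7/14
  4 → 5: 7/18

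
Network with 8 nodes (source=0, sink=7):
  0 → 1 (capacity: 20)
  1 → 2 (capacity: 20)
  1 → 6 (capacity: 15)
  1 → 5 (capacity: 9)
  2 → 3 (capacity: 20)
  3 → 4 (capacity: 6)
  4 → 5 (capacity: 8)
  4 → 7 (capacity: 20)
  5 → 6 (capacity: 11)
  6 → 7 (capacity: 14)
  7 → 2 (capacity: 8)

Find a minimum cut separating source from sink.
Min cut value = 20, edges: (3,4), (6,7)

Min cut value: 20
Partition: S = [0, 1, 2, 3, 5, 6], T = [4, 7]
Cut edges: (3,4), (6,7)

By max-flow min-cut theorem, max flow = min cut = 20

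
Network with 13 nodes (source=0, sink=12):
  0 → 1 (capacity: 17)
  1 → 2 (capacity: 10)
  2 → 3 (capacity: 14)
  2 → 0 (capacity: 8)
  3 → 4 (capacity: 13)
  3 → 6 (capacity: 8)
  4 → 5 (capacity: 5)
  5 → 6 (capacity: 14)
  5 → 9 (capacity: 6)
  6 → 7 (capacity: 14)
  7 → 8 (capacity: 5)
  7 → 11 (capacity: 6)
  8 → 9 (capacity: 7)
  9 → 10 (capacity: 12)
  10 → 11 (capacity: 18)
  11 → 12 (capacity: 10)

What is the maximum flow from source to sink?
Maximum flow = 10

Max flow: 10

Flow assignment:
  0 → 1: 10/17
  1 → 2: 10/10
  2 → 3: 10/14
  3 → 4: 2/13
  3 → 6: 8/8
  4 → 5: 2/5
  5 → 9: 2/6
  6 → 7: 8/14
  7 → 8: 2/5
  7 → 11: 6/6
  8 → 9: 2/7
  9 → 10: 4/12
  10 → 11: 4/18
  11 → 12: 10/10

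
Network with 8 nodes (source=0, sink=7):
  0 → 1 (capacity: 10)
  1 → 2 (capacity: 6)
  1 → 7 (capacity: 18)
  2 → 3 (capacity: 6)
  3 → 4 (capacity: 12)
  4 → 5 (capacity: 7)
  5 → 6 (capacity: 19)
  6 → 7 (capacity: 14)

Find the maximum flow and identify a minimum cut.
Max flow = 10, Min cut edges: (0,1)

Maximum flow: 10
Minimum cut: (0,1)
Partition: S = [0], T = [1, 2, 3, 4, 5, 6, 7]

Max-flow min-cut theorem verified: both equal 10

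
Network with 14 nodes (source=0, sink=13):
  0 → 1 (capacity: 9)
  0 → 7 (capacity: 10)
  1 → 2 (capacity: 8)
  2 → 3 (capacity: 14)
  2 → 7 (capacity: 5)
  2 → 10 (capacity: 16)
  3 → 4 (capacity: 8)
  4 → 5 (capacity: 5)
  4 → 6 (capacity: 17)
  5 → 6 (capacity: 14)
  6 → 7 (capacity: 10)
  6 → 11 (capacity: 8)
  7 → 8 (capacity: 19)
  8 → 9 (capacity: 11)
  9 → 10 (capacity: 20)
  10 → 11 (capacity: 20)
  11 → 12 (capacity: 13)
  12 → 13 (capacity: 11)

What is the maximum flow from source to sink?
Maximum flow = 11

Max flow: 11

Flow assignment:
  0 → 1: 1/9
  0 → 7: 10/10
  1 → 2: 1/8
  2 → 10: 1/16
  7 → 8: 10/19
  8 → 9: 10/11
  9 → 10: 10/20
  10 → 11: 11/20
  11 → 12: 11/13
  12 → 13: 11/11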